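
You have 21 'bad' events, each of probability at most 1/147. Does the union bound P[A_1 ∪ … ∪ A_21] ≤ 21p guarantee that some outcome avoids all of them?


Union bound: P[∪_{i=1}^{21} A_i] ≤ Σ_i P[A_i] ≤ 21·p = 21·(1/147) = 1/7.
Numerically: 1/7 ≈ 0.1429.
Is 1/7 < 1? YES.
Since P[∪ A_i] ≤ 1/7 < 1, the complement has P[∩ A_i^c] ≥ 1 − 1/7 = 6/7 > 0, so some outcome avoids every A_i.

21·p = 1/7 ≈ 0.1429; existence CERTIFIED by the union bound.


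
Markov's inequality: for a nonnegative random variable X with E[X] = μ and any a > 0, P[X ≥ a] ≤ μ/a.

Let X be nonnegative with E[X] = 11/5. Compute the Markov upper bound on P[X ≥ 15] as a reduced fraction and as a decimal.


μ = E[X] = 11/5, a = 15.
Markov: P[X ≥ 15] ≤ μ/a = (11/5)/15 = 11/75.
Numerically: ≈ 0.147.
(Since a = 15 > μ = 2.200, the bound 11/75 is < 1 and informative.)

P[X ≥ 15] ≤ 11/75 ≈ 0.147.


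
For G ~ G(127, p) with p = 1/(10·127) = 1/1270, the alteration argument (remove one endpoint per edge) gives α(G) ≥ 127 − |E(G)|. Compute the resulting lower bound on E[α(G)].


E[|E(G)|] = C(127, 2)·p = 8001 · (1/1270) = 63/10.
E[α(G)] ≥ n − E[|E(G)|] = 127 − 63/10 = 1207/10.
Numerically: ≈ 120.700.
(This is only a lower bound; the true E[α(G)] may be larger.)

E[α(G)] ≥ 1207/10 ≈ 120.700.


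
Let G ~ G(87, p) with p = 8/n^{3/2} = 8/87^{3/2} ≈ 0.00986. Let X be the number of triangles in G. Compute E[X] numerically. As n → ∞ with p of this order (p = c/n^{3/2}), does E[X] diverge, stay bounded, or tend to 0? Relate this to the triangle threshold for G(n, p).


Number of potential triangles: C(87, 3) = 105995.
Each occurs with probability p³ ≈ (0.00986)³ ≈ 9.58150e-07.
By linearity: E[X] = C(87, 3)·p³ ≈ 105995 · 9.58150e-07 ≈ 0.102.
Since α = 3/2 > 1, p = c/n^{3/2} = o(1/n) is below the triangle threshold p ~ 1/n. Asymptotically E[X] ~ (c³/6)·n^{3(1−α)} = (8³/6)·n^{-1.5} → 0, so by Markov's inequality G has no triangles w.h.p.

E[X] ≈ 0.102; in regime p = Θ(1/n^{3/2}) E[X] tends to 0 (below the triangle threshold p ~ 1/n).


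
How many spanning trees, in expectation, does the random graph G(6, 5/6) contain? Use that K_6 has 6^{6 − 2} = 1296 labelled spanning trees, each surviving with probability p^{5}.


K_6 has 6^{6 − 2} = 1296 labelled spanning trees.
For each such spanning tree H, let X_H = 1 if all 5 edges of H are present in G. Then P[X_H = 1] = p^{5} = (5/6)^{5} = 3125/7776.
By linearity of expectation: E[X] = Σ_H E[X_H] = 1296 · p^{5} = 1296 · 3125/7776 = 3125/6.
Numerically: E[X] ≈ 520.833.

E[X] = 1296 · (5/6)^{5} = 3125/6 ≈ 520.833.


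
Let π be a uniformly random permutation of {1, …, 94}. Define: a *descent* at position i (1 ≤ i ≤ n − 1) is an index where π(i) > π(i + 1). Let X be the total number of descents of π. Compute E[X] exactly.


Write X = Σ X_I over i = 1, …, 93, with X_I the indicator of one descent.
There are 93 indicators.
For each fixed i, the pair (π(i), π(i+1)) is a uniformly random ordered pair of distinct values from {1, …, 94}; by symmetry P[π(i) > π(i+1)] = 1/2.
By linearity: E[X] = 93 · (1/2) = (94 − 1) · (1/2) = 93/2 ≈ 46.500.

E[X] = 93/2 = 46.500.


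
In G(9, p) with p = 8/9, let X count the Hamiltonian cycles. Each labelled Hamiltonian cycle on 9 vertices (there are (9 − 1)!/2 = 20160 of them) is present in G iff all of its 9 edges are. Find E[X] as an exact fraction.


K_9 has (9 − 1)!/2 = 20160 labelled Hamiltonian cycles.
For each such Hamiltonian cycle H, let X_H = 1 if all 9 edges of H are present in G. Then P[X_H = 1] = p^{9} = (8/9)^{9} = 134217728/387420489.
By linearity of expectation: E[X] = Σ_H E[X_H] = 20160 · p^{9} = 20160 · 134217728/387420489 = 300647710720/43046721.
Numerically: E[X] ≈ 6984.22.

E[X] = 20160 · (8/9)^{9} = 300647710720/43046721 ≈ 6984.22.


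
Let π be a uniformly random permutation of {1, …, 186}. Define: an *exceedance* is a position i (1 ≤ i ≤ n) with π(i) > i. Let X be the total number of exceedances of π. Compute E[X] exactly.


Write X = Σ_{i=1}^{186} X_i, where X_i = 1_{π(i) > i}.
For each fixed i, π(i) is uniform over {1, …, 186} (marginal of a uniform permutation), so P[π(i) > i] = (n − i)/n. Summing: Σ_{i=1}^{186} (n − i)/n = (0 + 1 + … + 185)/186 = 186(186 − 1)/(2·186) = (186 − 1)/2.
Hence E[X] = Σ_{i=1}^{186} (186 − i)/186 = 185/2 ≈ 92.50000.

E[X] = 185/2 = 92.50000.


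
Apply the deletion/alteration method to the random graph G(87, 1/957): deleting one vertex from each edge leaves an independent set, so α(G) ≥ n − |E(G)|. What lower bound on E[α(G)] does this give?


E[|E(G)|] = C(87, 2)·p = 3741 · (1/957) = 43/11.
E[α(G)] ≥ n − E[|E(G)|] = 87 − 43/11 = 914/11.
Numerically: ≈ 83.091.
(This is only a lower bound; the true E[α(G)] may be larger.)

E[α(G)] ≥ 914/11 ≈ 83.091.


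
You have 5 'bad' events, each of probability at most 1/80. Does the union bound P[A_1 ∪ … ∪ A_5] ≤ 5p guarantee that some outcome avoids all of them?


Union bound: P[∪_{i=1}^{5} A_i] ≤ Σ_i P[A_i] ≤ 5·p = 5·(1/80) = 1/16.
Numerically: 1/16 ≈ 0.0625.
Is 1/16 < 1? YES.
Since P[∪ A_i] ≤ 1/16 < 1, the complement has P[∩ A_i^c] ≥ 1 − 1/16 = 15/16 > 0, so some outcome avoids every A_i.

5·p = 1/16 ≈ 0.0625; existence CERTIFIED by the union bound.


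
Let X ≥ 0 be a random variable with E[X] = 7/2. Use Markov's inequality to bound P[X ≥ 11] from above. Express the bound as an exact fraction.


μ = E[X] = 7/2, a = 11.
Markov: P[X ≥ 11] ≤ μ/a = (7/2)/11 = 7/22.
Numerically: ≈ 0.3182.
(Since a = 11 > μ = 3.5000, the bound 7/22 is < 1 and informative.)

P[X ≥ 11] ≤ 7/22 ≈ 0.3182.


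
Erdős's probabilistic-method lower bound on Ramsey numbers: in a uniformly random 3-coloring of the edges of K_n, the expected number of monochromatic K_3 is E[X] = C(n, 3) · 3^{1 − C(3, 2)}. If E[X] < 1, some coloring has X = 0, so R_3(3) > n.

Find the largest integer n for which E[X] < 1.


We need C(n, 3) · 3^{1 − 3} < 1, i.e. C(n, 3) < 3^{3 − 1} = 9.
Check values of n near the boundary:
  n = 3: C(3, 3) = 1; 1 < 9? YES
  n = 4: C(4, 3) = 4; 4 < 9? YES
  n = 5: C(5, 3) = 10; 10 < 9? NO
The largest n with C(n, 3) < 9 is n = 4 (where E[X] = 4/9 ≈ 0.44444). Hence R_3(3) > 4, i.e. R_3(3) ≥ 5.

Largest n = 4; hence R_3(3) > 4.


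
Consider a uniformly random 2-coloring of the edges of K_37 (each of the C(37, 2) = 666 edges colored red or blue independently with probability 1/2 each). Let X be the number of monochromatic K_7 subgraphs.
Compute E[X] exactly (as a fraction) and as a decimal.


Let X = Σ_S X_S over the C(37, 7) = 10295472 subsets S of size 7, where X_S = 1 if the K_7 on S is monochromatic.
For a fixed S, the K_7 on S has C(7, 2) = 21 edges. P[all 21 edges red] = (1/2)^21, and likewise for blue, so P[monochromatic] = 2·(1/2)^21 = 2^{1 − 21} = 1/1048576.
By linearity of expectation: E[X] = C(37, 7) · 2^{1 − 21} = 10295472 · 1/1048576 = 643467/65536.
Numerically: E[X] ≈ 9.81853.

E[X] = C(37,7)·2^(1−C(7,2)) = 643467/65536 ≈ 9.81853.


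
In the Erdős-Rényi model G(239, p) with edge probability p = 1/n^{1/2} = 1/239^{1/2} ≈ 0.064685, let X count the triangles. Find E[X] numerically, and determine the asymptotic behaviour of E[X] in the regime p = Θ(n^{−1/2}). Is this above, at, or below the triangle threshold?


Number of potential triangles: C(239, 3) = 2246839.
Each occurs with probability p³ ≈ (0.064685)³ ≈ 2.7064696e-04.
By linearity: E[X] = C(239, 3)·p³ ≈ 2246839 · 2.7064696e-04 ≈ 608.10014.
Since α = 1/2 < 1, p = c/n^{1/2} ≫ 1/n is above the triangle threshold p ~ 1/n. Asymptotically E[X] ~ (c³/6)·n^{3(1−α)} = (1³/6)·n^{1.5} → ∞; triangles are abundant w.h.p.

E[X] ≈ 608.10014; in regime p = Θ(1/n^{1/2}) E[X] diverges (above the triangle threshold p ~ 1/n).


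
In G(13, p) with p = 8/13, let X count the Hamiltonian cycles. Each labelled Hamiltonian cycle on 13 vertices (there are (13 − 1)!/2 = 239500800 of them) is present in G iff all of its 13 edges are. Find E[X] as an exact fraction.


K_13 has (13 − 1)!/2 = 239500800 labelled Hamiltonian cycles.
For each such Hamiltonian cycle H, let X_H = 1 if all 13 edges of H are present in G. Then P[X_H = 1] = p^{13} = (8/13)^{13} = 549755813888/302875106592253.
Summing the indicators: E[X] = Σ_H E[X_H] = 239500800 · p^{13} = 239500800 · 549755813888/302875106592253 = 131666957230827110400/302875106592253.
Numerically: E[X] ≈ 4.3472e+05.

E[X] = 239500800 · (8/13)^{13} = 131666957230827110400/302875106592253 ≈ 4.3472e+05.


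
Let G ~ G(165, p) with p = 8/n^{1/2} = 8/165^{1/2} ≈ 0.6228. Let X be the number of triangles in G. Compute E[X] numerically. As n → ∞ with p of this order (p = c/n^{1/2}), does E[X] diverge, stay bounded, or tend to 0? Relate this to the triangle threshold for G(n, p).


Number of potential triangles: C(165, 3) = 735130.
Each occurs with probability p³ ≈ (0.6228)³ ≈ 2.4157058e-01.
By linearity: E[X] = C(165, 3)·p³ ≈ 735130 · 2.4157058e-01 ≈ 177585.78155.
Since α = 1/2 < 1, p = c/n^{1/2} ≫ 1/n is above the triangle threshold p ~ 1/n. Asymptotically E[X] ~ (c³/6)·n^{3(1−α)} = (8³/6)·n^{1.5} → ∞; triangles are abundant w.h.p.

E[X] ≈ 177585.78155; in regime p = Θ(1/n^{1/2}) E[X] diverges (above the triangle threshold p ~ 1/n).


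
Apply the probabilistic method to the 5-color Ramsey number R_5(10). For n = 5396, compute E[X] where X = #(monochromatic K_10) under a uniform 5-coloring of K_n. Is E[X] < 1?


E[X] = C(5396, 10) · 5^{1 − 45} = 5719162629614115244962800316916 · 5^{−44} = 5719162629614115244962800316916/5684341886080801486968994140625.
As a reduced fraction: E[X] = 5719162629614115244962800316916/5684341886080801486968994140625 ≈ 1.00613.
Is E[X] < 1? NO.
Since E[X] ≥ 1, the first-moment bound is inconclusive at n = 5396; it does NOT by itself certify R_5(10) > 5396.

E[X] = 5719162629614115244962800316916/5684341886080801486968994140625 ≈ 1.00613; E[X] ≥ 1; first-moment method inconclusive here.


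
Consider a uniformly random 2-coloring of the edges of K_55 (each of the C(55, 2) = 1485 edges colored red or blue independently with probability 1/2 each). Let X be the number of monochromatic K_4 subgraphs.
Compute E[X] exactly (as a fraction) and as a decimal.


Let X = Σ_S X_S over the C(55, 4) = 341055 subsets S of size 4, where X_S = 1 if the K_4 on S is monochromatic.
For a fixed S, the K_4 on S has C(4, 2) = 6 edges. P[all 6 edges red] = (1/2)^6, and likewise for blue, so P[monochromatic] = 2·(1/2)^6 = 2^{1 − 6} = 1/32.
Summing: E[X] = C(55, 4) · 2^{1 − 6} = 341055 · 1/32 = 341055/32.
Numerically: E[X] ≈ 10657.968750.

E[X] = C(55,4)·2^(1−C(4,2)) = 341055/32 ≈ 10657.968750.


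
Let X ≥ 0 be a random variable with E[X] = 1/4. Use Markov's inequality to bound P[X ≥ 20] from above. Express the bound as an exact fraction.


μ = E[X] = 1/4, a = 20.
Markov: P[X ≥ 20] ≤ μ/a = (1/4)/20 = 1/80.
Numerically: ≈ 0.0125.
(Since a = 20 > μ = 0.2500, the bound 1/80 is < 1 and informative.)

P[X ≥ 20] ≤ 1/80 ≈ 0.0125.


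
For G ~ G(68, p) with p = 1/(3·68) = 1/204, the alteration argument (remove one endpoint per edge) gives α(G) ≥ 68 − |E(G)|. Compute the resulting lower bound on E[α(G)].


E[|E(G)|] = C(68, 2)·p = 2278 · (1/204) = 67/6.
E[α(G)] ≥ n − E[|E(G)|] = 68 − 67/6 = 341/6.
Numerically: ≈ 56.83333.
(This is only a lower bound; the true E[α(G)] may be larger.)

E[α(G)] ≥ 341/6 ≈ 56.83333.


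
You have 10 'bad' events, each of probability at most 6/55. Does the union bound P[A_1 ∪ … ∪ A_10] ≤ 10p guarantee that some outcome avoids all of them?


Union bound: P[∪_{i=1}^{10} A_i] ≤ Σ_i P[A_i] ≤ 10·p = 10·(6/55) = 12/11.
Numerically: 12/11 ≈ 1.091.
Is 12/11 < 1? NO.
Since the bound 12/11 is ≥ 1, the union bound is uninformative here; it does NOT by itself certify existence.

10·p = 12/11 ≈ 1.091; existence NOT certified by the union bound.


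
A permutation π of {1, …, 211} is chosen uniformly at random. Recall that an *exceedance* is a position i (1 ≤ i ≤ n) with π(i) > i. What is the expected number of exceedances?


Write X = Σ_{i=1}^{211} X_i, where X_i = 1_{π(i) > i}.
For each fixed i, π(i) is uniform over {1, …, 211} (marginal of a uniform permutation), so P[π(i) > i] = (n − i)/n. Summing: Σ_{i=1}^{211} (n − i)/n = (0 + 1 + … + 210)/211 = 211(211 − 1)/(2·211) = (211 − 1)/2.
Hence E[X] = Σ_{i=1}^{211} (211 − i)/211 = 105 ≈ 105.000000.

E[X] = 105 = 105.000000.


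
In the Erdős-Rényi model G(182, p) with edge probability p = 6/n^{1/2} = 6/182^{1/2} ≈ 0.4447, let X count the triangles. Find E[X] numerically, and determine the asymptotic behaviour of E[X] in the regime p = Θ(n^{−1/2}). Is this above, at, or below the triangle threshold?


Number of potential triangles: C(182, 3) = 988260.
Each occurs with probability p³ ≈ (0.4447)³ ≈ 8.797245e-02.
By linearity: E[X] = C(182, 3)·p³ ≈ 988260 · 8.797245e-02 ≈ 86939.6499.
Since α = 1/2 < 1, p = c/n^{1/2} ≫ 1/n is above the triangle threshold p ~ 1/n. Asymptotically E[X] ~ (c³/6)·n^{3(1−α)} = (6³/6)·n^{1.5} → ∞; triangles are abundant w.h.p.

E[X] ≈ 86939.6499; in regime p = Θ(1/n^{1/2}) E[X] diverges (above the triangle threshold p ~ 1/n).


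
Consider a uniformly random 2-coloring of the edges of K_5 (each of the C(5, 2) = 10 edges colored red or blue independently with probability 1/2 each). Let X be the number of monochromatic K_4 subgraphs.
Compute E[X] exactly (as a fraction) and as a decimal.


Let X = Σ_S X_S over the C(5, 4) = 5 subsets S of size 4, where X_S = 1 if the K_4 on S is monochromatic.
For a fixed S, the K_4 on S has C(4, 2) = 6 edges. P[all 6 edges red] = (1/2)^6, and likewise for blue, so P[monochromatic] = 2·(1/2)^6 = 2^{1 − 6} = 1/32.
Summing: E[X] = C(5, 4) · 2^{1 − 6} = 5 · 1/32 = 5/32.
Numerically: E[X] ≈ 0.1562.

E[X] = C(5,4)·2^(1−C(4,2)) = 5/32 ≈ 0.1562.


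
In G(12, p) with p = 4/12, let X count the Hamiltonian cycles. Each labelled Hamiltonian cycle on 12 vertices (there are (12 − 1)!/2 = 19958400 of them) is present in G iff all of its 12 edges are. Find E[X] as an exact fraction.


K_12 has (12 − 1)!/2 = 19958400 labelled Hamiltonian cycles.
For each such Hamiltonian cycle H, let X_H = 1 if all 12 edges of H are present in G. Then P[X_H = 1] = p^{12} = (1/3)^{12} = 1/531441.
By linearity of expectation: E[X] = Σ_H E[X_H] = 19958400 · p^{12} = 19958400 · 1/531441 = 246400/6561.
Numerically: E[X] ≈ 37.5553.

E[X] = 19958400 · (1/3)^{12} = 246400/6561 ≈ 37.5553.


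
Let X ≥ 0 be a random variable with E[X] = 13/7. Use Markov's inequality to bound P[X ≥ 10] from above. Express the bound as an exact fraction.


μ = E[X] = 13/7, a = 10.
Markov: P[X ≥ 10] ≤ μ/a = (13/7)/10 = 13/70.
Numerically: ≈ 0.18571.
(Since a = 10 > μ = 1.85714, the bound 13/70 is < 1 and informative.)

P[X ≥ 10] ≤ 13/70 ≈ 0.18571.


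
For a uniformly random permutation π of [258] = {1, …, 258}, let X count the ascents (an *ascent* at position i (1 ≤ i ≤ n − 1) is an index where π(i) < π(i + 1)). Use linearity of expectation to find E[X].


Write X = Σ X_I over i = 1, …, 257, with X_I the indicator of one ascent.
There are 257 indicators.
For each fixed i, the pair (π(i), π(i+1)) is a uniformly random ordered pair of distinct values from {1, …, 258}; by symmetry P[π(i) < π(i+1)] = 1/2.
By linearity: E[X] = 257 · (1/2) = (258 − 1) · (1/2) = 257/2 ≈ 128.500000.

E[X] = 257/2 = 128.500000.


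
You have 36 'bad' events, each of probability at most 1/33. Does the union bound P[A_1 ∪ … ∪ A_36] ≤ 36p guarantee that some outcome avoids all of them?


Union bound: P[∪_{i=1}^{36} A_i] ≤ Σ_i P[A_i] ≤ 36·p = 36·(1/33) = 12/11.
Numerically: 12/11 ≈ 1.090909.
Is 12/11 < 1? NO.
Since the bound 12/11 is ≥ 1, the union bound is uninformative here; it does NOT by itself certify existence.

36·p = 12/11 ≈ 1.090909; existence NOT certified by the union bound.


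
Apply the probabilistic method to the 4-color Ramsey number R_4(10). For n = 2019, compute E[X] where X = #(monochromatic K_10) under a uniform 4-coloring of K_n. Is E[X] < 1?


E[X] = C(2019, 10) · 4^{1 − 45} = 303322949179835278009229628 · 4^{−44} = 303322949179835278009229628/309485009821345068724781056.
As a reduced fraction: E[X] = 75830737294958819502307407/77371252455336267181195264 ≈ 0.9800893.
Is E[X] < 1? YES.
Since E[X] < 1, there exists a 4-coloring of K_{2019} with no monochromatic K_10; hence R_4(10) > 2019.

E[X] = 75830737294958819502307407/77371252455336267181195264 ≈ 0.9800893; E[X] < 1, so R_4(10) > 2019.


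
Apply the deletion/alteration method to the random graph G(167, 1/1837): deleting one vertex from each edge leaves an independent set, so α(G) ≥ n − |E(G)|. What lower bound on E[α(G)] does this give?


E[|E(G)|] = C(167, 2)·p = 13861 · (1/1837) = 83/11.
E[α(G)] ≥ n − E[|E(G)|] = 167 − 83/11 = 1754/11.
Numerically: ≈ 159.455.
(This is only a lower bound; the true E[α(G)] may be larger.)

E[α(G)] ≥ 1754/11 ≈ 159.455.


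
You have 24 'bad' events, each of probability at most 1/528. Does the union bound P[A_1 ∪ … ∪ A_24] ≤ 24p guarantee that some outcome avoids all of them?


Union bound: P[∪_{i=1}^{24} A_i] ≤ Σ_i P[A_i] ≤ 24·p = 24·(1/528) = 1/22.
Numerically: 1/22 ≈ 0.04545.
Is 1/22 < 1? YES.
Since P[∪ A_i] ≤ 1/22 < 1, the complement has P[∩ A_i^c] ≥ 1 − 1/22 = 21/22 > 0, so some outcome avoids every A_i.

24·p = 1/22 ≈ 0.04545; existence CERTIFIED by the union bound.


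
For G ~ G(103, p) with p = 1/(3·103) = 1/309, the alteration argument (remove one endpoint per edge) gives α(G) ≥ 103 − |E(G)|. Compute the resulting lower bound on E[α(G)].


E[|E(G)|] = C(103, 2)·p = 5253 · (1/309) = 17.
E[α(G)] ≥ n − E[|E(G)|] = 103 − 17 = 86.
Numerically: ≈ 86.000.
(This is only a lower bound; the true E[α(G)] may be larger.)

E[α(G)] ≥ 86 ≈ 86.000.


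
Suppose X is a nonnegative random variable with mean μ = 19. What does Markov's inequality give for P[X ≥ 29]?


μ = E[X] = 19, a = 29.
Markov: P[X ≥ 29] ≤ μ/a = (19)/29 = 19/29.
Numerically: ≈ 0.65517.
(Since a = 29 > μ = 19.00000, the bound 19/29 is < 1 and informative.)

P[X ≥ 29] ≤ 19/29 ≈ 0.65517.


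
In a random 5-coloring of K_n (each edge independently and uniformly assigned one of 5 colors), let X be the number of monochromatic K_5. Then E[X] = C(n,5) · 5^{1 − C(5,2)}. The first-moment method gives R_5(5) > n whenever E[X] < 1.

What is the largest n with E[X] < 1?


We need C(n, 5) · 5^{1 − 10} < 1, i.e. C(n, 5) < 5^{10 − 1} = 1953125.
Check values of n near the boundary:
  n = 46: C(46, 5) = 1370754; 1370754 < 1953125? YES
  n = 47: C(47, 5) = 1533939; 1533939 < 1953125? YES
  n = 48: C(48, 5) = 1712304; 1712304 < 1953125? YES
  n = 49: C(49, 5) = 1906884; 1906884 < 1953125? YES
  n = 50: C(50, 5) = 2118760; 2118760 < 1953125? NO
  n = 51: C(51, 5) = 2349060; 2349060 < 1953125? NO
  n = 52: C(52, 5) = 2598960; 2598960 < 1953125? NO
The largest n with C(n, 5) < 1953125 is n = 49 (where E[X] = 1906884/1953125 ≈ 0.976325). Hence R_5(5) > 49, i.e. R_5(5) ≥ 50.

Largest n = 49; hence R_5(5) > 49.


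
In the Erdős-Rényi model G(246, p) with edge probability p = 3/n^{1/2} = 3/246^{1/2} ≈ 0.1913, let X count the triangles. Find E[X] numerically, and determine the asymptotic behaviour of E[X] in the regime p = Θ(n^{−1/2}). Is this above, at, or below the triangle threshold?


Number of potential triangles: C(246, 3) = 2450980.
Each occurs with probability p³ ≈ (0.1913)³ ≈ 6.997793e-03.
By linearity: E[X] = C(246, 3)·p³ ≈ 2450980 · 6.997793e-03 ≈ 17151.4512.
Since α = 1/2 < 1, p = c/n^{1/2} ≫ 1/n is above the triangle threshold p ~ 1/n. Asymptotically E[X] ~ (c³/6)·n^{3(1−α)} = (3³/6)·n^{1.5} → ∞; triangles are abundant w.h.p.

E[X] ≈ 17151.4512; in regime p = Θ(1/n^{1/2}) E[X] diverges (above the triangle threshold p ~ 1/n).


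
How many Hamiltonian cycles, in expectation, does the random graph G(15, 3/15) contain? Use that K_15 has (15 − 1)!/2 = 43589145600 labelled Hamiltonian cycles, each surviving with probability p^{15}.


K_15 has (15 − 1)!/2 = 43589145600 labelled Hamiltonian cycles.
For each such Hamiltonian cycle H, let X_H = 1 if all 15 edges of H are present in G. Then P[X_H = 1] = p^{15} = (1/5)^{15} = 1/30517578125.
By linearity: E[X] = Σ_H E[X_H] = 43589145600 · p^{15} = 43589145600 · 1/30517578125 = 1743565824/1220703125.
Numerically: E[X] ≈ 1.428.

E[X] = 43589145600 · (1/5)^{15} = 1743565824/1220703125 ≈ 1.428.


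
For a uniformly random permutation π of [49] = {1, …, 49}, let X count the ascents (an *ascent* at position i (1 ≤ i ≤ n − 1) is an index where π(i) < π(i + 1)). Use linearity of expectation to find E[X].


Write X = Σ X_I over i = 1, …, 48, with X_I the indicator of one ascent.
There are 48 indicators.
For each fixed i, the pair (π(i), π(i+1)) is a uniformly random ordered pair of distinct values from {1, …, 49}; by symmetry P[π(i) < π(i+1)] = 1/2.
By linearity: E[X] = 48 · (1/2) = (49 − 1) · (1/2) = 24 ≈ 24.0000.

E[X] = 24 = 24.0000.


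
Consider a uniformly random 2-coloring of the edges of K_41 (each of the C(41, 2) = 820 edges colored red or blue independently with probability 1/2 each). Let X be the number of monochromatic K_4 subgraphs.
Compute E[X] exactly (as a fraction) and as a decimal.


Let X = Σ_S X_S over the C(41, 4) = 101270 subsets S of size 4, where X_S = 1 if the K_4 on S is monochromatic.
For a fixed S, the K_4 on S has C(4, 2) = 6 edges. P[all 6 edges red] = (1/2)^6, and likewise for blue, so P[monochromatic] = 2·(1/2)^6 = 2^{1 − 6} = 1/32.
Summing: E[X] = C(41, 4) · 2^{1 − 6} = 101270 · 1/32 = 50635/16.
Numerically: E[X] ≈ 3164.687500.

E[X] = C(41,4)·2^(1−C(4,2)) = 50635/16 ≈ 3164.687500.


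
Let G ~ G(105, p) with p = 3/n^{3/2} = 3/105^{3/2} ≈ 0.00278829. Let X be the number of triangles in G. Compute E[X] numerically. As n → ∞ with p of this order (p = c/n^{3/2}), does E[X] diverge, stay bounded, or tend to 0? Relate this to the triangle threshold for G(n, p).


Number of potential triangles: C(105, 3) = 187460.
Each occurs with probability p³ ≈ (0.00278829)³ ≈ 2.16776359e-08.
By linearity: E[X] = C(105, 3)·p³ ≈ 187460 · 2.16776359e-08 ≈ 0.004064.
Since α = 3/2 > 1, p = c/n^{3/2} = o(1/n) is below the triangle threshold p ~ 1/n. Asymptotically E[X] ~ (c³/6)·n^{3(1−α)} = (3³/6)·n^{-1.5} → 0, so by Markov's inequality G has no triangles w.h.p.

E[X] ≈ 0.004064; in regime p = Θ(1/n^{3/2}) E[X] tends to 0 (below the triangle threshold p ~ 1/n).


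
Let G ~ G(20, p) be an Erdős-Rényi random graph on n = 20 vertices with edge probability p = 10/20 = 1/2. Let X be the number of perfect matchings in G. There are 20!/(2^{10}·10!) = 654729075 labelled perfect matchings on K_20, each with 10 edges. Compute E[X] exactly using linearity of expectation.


K_20 has 20!/(2^{10}·10!) = 654729075 labelled perfect matchings.
For each such perfect matching H, let X_H = 1 if all 10 edges of H are present in G. Then P[X_H = 1] = p^{10} = (1/2)^{10} = 1/1024.
By linearity: E[X] = Σ_H E[X_H] = 654729075 · p^{10} = 654729075 · 1/1024 = 654729075/1024.
Numerically: E[X] ≈ 639384.

E[X] = 654729075 · (1/2)^{10} = 654729075/1024 ≈ 639384.


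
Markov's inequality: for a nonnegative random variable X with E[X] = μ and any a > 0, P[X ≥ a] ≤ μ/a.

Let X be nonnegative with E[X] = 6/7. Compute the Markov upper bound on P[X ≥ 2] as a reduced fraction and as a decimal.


μ = E[X] = 6/7, a = 2.
Markov: P[X ≥ 2] ≤ μ/a = (6/7)/2 = 3/7.
Numerically: ≈ 0.4286.
(Since a = 2 > μ = 0.8571, the bound 3/7 is < 1 and informative.)

P[X ≥ 2] ≤ 3/7 ≈ 0.4286.


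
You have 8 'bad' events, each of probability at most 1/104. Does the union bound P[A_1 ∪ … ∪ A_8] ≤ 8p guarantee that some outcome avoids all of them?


Union bound: P[∪_{i=1}^{8} A_i] ≤ Σ_i P[A_i] ≤ 8·p = 8·(1/104) = 1/13.
Numerically: 1/13 ≈ 0.0769.
Is 1/13 < 1? YES.
Since P[∪ A_i] ≤ 1/13 < 1, the complement has P[∩ A_i^c] ≥ 1 − 1/13 = 12/13 > 0, so some outcome avoids every A_i.

8·p = 1/13 ≈ 0.0769; existence CERTIFIED by the union bound.


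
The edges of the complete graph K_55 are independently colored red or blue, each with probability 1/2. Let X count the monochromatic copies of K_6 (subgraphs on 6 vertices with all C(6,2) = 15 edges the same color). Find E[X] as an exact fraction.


Let X = Σ_S X_S over the C(55, 6) = 28989675 subsets S of size 6, where X_S = 1 if the K_6 on S is monochromatic.
For a fixed S, the K_6 on S has C(6, 2) = 15 edges. P[all 15 edges red] = (1/2)^15, and likewise for blue, so P[monochromatic] = 2·(1/2)^15 = 2^{1 − 15} = 1/16384.
Summing: E[X] = C(55, 6) · 2^{1 − 15} = 28989675 · 1/16384 = 28989675/16384.
Numerically: E[X] ≈ 1769.389.

E[X] = C(55,6)·2^(1−C(6,2)) = 28989675/16384 ≈ 1769.389.


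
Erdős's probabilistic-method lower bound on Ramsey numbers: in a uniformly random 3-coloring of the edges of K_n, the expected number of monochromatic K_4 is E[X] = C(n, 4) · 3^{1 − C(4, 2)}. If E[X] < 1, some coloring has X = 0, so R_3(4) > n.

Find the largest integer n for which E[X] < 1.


We need C(n, 4) · 3^{1 − 6} < 1, i.e. C(n, 4) < 3^{6 − 1} = 243.
Check values of n near the boundary:
  n = 4: C(4, 4) = 1; 1 < 243? YES
  n = 5: C(5, 4) = 5; 5 < 243? YES
  n = 6: C(6, 4) = 15; 15 < 243? YES
  n = 7: C(7, 4) = 35; 35 < 243? YES
  n = 8: C(8, 4) = 70; 70 < 243? YES
  n = 9: C(9, 4) = 126; 126 < 243? YES
  n = 10: C(10, 4) = 210; 210 < 243? YES
  n = 11: C(11, 4) = 330; 330 < 243? NO
  n = 12: C(12, 4) = 495; 495 < 243? NO
The largest n with C(n, 4) < 243 is n = 10 (where E[X] = 70/81 ≈ 0.8642). Hence R_3(4) > 10, i.e. R_3(4) ≥ 11.

Largest n = 10; hence R_3(4) > 10.


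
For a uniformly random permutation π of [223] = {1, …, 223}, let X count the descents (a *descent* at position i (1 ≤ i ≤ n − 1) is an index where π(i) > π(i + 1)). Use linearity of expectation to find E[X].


Write X = Σ X_I over i = 1, …, 222, with X_I the indicator of one descent.
There are 222 indicators.
For each fixed i, the pair (π(i), π(i+1)) is a uniformly random ordered pair of distinct values from {1, …, 223}; by symmetry P[π(i) > π(i+1)] = 1/2.
By linearity: E[X] = 222 · (1/2) = (223 − 1) · (1/2) = 111 ≈ 111.0000.

E[X] = 111 = 111.0000.


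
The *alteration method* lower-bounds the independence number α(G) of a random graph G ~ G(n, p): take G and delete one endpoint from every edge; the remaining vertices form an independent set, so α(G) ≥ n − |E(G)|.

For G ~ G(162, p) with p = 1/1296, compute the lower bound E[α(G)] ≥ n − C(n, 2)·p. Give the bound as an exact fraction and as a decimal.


E[|E(G)|] = C(162, 2)·p = 13041 · (1/1296) = 161/16.
E[α(G)] ≥ n − E[|E(G)|] = 162 − 161/16 = 2431/16.
Numerically: ≈ 151.93750.
(This is only a lower bound; the true E[α(G)] may be larger.)

E[α(G)] ≥ 2431/16 ≈ 151.93750.


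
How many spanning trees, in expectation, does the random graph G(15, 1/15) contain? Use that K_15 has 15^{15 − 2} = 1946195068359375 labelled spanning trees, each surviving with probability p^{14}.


K_15 has 15^{15 − 2} = 1946195068359375 labelled spanning trees.
For each such spanning tree H, let X_H = 1 if all 14 edges of H are present in G. Then P[X_H = 1] = p^{14} = (1/15)^{14} = 1/29192926025390625.
By linearity: E[X] = Σ_H E[X_H] = 1946195068359375 · p^{14} = 1946195068359375 · 1/29192926025390625 = 1/15.
Numerically: E[X] ≈ 0.066667.

E[X] = 1946195068359375 · (1/15)^{14} = 1/15 ≈ 0.066667.


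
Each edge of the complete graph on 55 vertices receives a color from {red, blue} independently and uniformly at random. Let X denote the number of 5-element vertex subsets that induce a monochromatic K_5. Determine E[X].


Let X = Σ_S X_S over the C(55, 5) = 3478761 subsets S of size 5, where X_S = 1 if the K_5 on S is monochromatic.
For a fixed S, the K_5 on S has C(5, 2) = 10 edges. P[all 10 edges red] = (1/2)^10, and likewise for blue, so P[monochromatic] = 2·(1/2)^10 = 2^{1 − 10} = 1/512.
Summing: E[X] = C(55, 5) · 2^{1 − 10} = 3478761 · 1/512 = 3478761/512.
Numerically: E[X] ≈ 6794.455.

E[X] = C(55,5)·2^(1−C(5,2)) = 3478761/512 ≈ 6794.455.


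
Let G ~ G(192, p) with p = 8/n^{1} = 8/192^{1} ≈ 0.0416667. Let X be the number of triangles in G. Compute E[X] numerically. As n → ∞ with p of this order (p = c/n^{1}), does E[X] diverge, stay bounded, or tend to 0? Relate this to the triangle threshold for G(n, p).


Number of potential triangles: C(192, 3) = 1161280.
Each occurs with probability p³ ≈ (0.0416667)³ ≈ 7.23379630e-05.
By linearity: E[X] = C(192, 3)·p³ ≈ 1161280 · 7.23379630e-05 ≈ 84.004630.
Here α = 1, so p = 8/n is exactly at the triangle threshold p ~ 1/n. Asymptotically E[X] → c³/6 = 8³/6 = 256/3 ≈ 85.333333, a bounded constant. In this regime the triangle count is asymptotically Poisson(c³/6).

E[X] ≈ 84.004630; in regime p = Θ(1/n^{1}) E[X] stays bounded (at the triangle threshold p ~ 1/n).


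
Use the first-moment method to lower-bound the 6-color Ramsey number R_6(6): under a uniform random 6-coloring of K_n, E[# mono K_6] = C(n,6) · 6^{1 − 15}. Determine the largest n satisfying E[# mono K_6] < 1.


We need C(n, 6) · 6^{1 − 15} < 1, i.e. C(n, 6) < 6^{15 − 1} = 78364164096.
Check values of n near the boundary:
  n = 196: C(196, 6) = 72887293024; 72887293024 < 78364164096? YES
  n = 197: C(197, 6) = 75176946208; 75176946208 < 78364164096? YES
  n = 198: C(198, 6) = 77526225777; 77526225777 < 78364164096? YES
  n = 199: C(199, 6) = 79936367511; 79936367511 < 78364164096? NO
  n = 200: C(200, 6) = 82408626300; 82408626300 < 78364164096? NO
  n = 201: C(201, 6) = 84944276340; 84944276340 < 78364164096? NO
The largest n with C(n, 6) < 78364164096 is n = 198 (where E[X] = 25842075259/26121388032 ≈ 0.989). Hence R_6(6) > 198, i.e. R_6(6) ≥ 199.

Largest n = 198; hence R_6(6) > 198.


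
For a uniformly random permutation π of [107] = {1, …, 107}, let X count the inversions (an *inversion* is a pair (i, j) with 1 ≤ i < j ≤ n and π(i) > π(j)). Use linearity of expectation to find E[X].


Write X = Σ X_I over the C(107, 2) = 5671 pairs i < j, with X_I the indicator of one inversion.
There are 5671 indicators.
For each fixed pair i < j, the values π(i) and π(j) are two distinct elements of {1, …, 107} in uniformly random order; by symmetry P[π(i) > π(j)] = 1/2.
By linearity: E[X] = 5671 · (1/2) = C(107, 2) · (1/2) = 5671/2 = 5671/2 ≈ 2835.50000.

E[X] = 5671/2 = 2835.50000.


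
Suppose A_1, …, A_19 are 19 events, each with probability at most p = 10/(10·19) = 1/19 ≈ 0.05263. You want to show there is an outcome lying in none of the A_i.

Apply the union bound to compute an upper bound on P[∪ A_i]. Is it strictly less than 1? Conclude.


Union bound: P[∪_{i=1}^{19} A_i] ≤ Σ_i P[A_i] ≤ 19·p = 19·(1/19) = 1.
Numerically: 1 ≈ 1.00000.
Is 1 < 1? NO.
Since the bound 1 is ≥ 1, the union bound is uninformative here; it does NOT by itself certify existence.

19·p = 1 ≈ 1.00000; existence NOT certified by the union bound.


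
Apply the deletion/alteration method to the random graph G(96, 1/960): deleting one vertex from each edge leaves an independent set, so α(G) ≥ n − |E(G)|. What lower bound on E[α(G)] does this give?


E[|E(G)|] = C(96, 2)·p = 4560 · (1/960) = 19/4.
E[α(G)] ≥ n − E[|E(G)|] = 96 − 19/4 = 365/4.
Numerically: ≈ 91.2500.
(This is only a lower bound; the true E[α(G)] may be larger.)

E[α(G)] ≥ 365/4 ≈ 91.2500.


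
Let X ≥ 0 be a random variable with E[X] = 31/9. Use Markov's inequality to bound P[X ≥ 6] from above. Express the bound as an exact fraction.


μ = E[X] = 31/9, a = 6.
Markov: P[X ≥ 6] ≤ μ/a = (31/9)/6 = 31/54.
Numerically: ≈ 0.574.
(Since a = 6 > μ = 3.444, the bound 31/54 is < 1 and informative.)

P[X ≥ 6] ≤ 31/54 ≈ 0.574.


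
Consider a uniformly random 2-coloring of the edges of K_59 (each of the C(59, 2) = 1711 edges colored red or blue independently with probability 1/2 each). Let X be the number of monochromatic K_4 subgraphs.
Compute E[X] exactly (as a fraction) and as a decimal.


Let X = Σ_S X_S over the C(59, 4) = 455126 subsets S of size 4, where X_S = 1 if the K_4 on S is monochromatic.
For a fixed S, the K_4 on S has C(4, 2) = 6 edges. P[all 6 edges red] = (1/2)^6, and likewise for blue, so P[monochromatic] = 2·(1/2)^6 = 2^{1 − 6} = 1/32.
Summing: E[X] = C(59, 4) · 2^{1 − 6} = 455126 · 1/32 = 227563/16.
Numerically: E[X] ≈ 14222.687500.

E[X] = C(59,4)·2^(1−C(4,2)) = 227563/16 ≈ 14222.687500.


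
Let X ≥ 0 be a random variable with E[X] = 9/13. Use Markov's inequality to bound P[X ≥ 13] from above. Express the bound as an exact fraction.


μ = E[X] = 9/13, a = 13.
Markov: P[X ≥ 13] ≤ μ/a = (9/13)/13 = 9/169.
Numerically: ≈ 0.0533.
(Since a = 13 > μ = 0.6923, the bound 9/169 is < 1 and informative.)

P[X ≥ 13] ≤ 9/169 ≈ 0.0533.


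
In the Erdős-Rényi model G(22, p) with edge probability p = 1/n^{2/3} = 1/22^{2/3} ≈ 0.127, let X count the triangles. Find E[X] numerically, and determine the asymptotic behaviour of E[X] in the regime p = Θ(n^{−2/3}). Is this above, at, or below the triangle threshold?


Number of potential triangles: C(22, 3) = 1540.
Each occurs with probability p³ ≈ (0.127)³ ≈ 2.06612e-03.
By linearity: E[X] = C(22, 3)·p³ ≈ 1540 · 2.06612e-03 ≈ 3.182.
Since α = 2/3 < 1, p = c/n^{2/3} ≫ 1/n is above the triangle threshold p ~ 1/n. Asymptotically E[X] ~ (c³/6)·n^{3(1−α)} = (1³/6)·n^{1} → ∞; triangles are abundant w.h.p.

E[X] ≈ 3.182; in regime p = Θ(1/n^{2/3}) E[X] diverges (above the triangle threshold p ~ 1/n).


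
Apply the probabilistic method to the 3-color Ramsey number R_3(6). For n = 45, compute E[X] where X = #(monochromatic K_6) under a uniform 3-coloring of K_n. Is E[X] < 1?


E[X] = C(45, 6) · 3^{1 − 15} = 8145060 · 3^{−14} = 8145060/4782969.
As a reduced fraction: E[X] = 2715020/1594323 ≈ 1.7029297.
Is E[X] < 1? NO.
Since E[X] ≥ 1, the first-moment bound is inconclusive at n = 45; it does NOT by itself certify R_3(6) > 45.

E[X] = 2715020/1594323 ≈ 1.7029297; E[X] ≥ 1; first-moment method inconclusive here.


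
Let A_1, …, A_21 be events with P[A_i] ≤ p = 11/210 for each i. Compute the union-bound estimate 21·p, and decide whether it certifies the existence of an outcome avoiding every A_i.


Union bound: P[∪_{i=1}^{21} A_i] ≤ Σ_i P[A_i] ≤ 21·p = 21·(11/210) = 11/10.
Numerically: 11/10 ≈ 1.1000.
Is 11/10 < 1? NO.
Since the bound 11/10 is ≥ 1, the union bound is uninformative here; it does NOT by itself certify existence.

21·p = 11/10 ≈ 1.1000; existence NOT certified by the union bound.


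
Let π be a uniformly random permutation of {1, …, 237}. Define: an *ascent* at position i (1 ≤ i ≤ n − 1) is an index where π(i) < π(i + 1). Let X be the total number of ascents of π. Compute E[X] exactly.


Write X = Σ X_I over i = 1, …, 236, with X_I the indicator of one ascent.
There are 236 indicators.
For each fixed i, the pair (π(i), π(i+1)) is a uniformly random ordered pair of distinct values from {1, …, 237}; by symmetry P[π(i) < π(i+1)] = 1/2.
By linearity: E[X] = 236 · (1/2) = (237 − 1) · (1/2) = 118 ≈ 118.00000.

E[X] = 118 = 118.00000.


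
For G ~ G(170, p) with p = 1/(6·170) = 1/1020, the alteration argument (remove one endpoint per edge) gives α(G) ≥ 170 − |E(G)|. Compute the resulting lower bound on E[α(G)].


E[|E(G)|] = C(170, 2)·p = 14365 · (1/1020) = 169/12.
E[α(G)] ≥ n − E[|E(G)|] = 170 − 169/12 = 1871/12.
Numerically: ≈ 155.9167.
(This is only a lower bound; the true E[α(G)] may be larger.)

E[α(G)] ≥ 1871/12 ≈ 155.9167.


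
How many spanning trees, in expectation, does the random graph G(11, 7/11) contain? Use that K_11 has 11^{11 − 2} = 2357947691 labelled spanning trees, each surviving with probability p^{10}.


K_11 has 11^{11 − 2} = 2357947691 labelled spanning trees.
For each such spanning tree H, let X_H = 1 if all 10 edges of H are present in G. Then P[X_H = 1] = p^{10} = (7/11)^{10} = 282475249/25937424601.
Summing the indicators: E[X] = Σ_H E[X_H] = 2357947691 · p^{10} = 2357947691 · 282475249/25937424601 = 282475249/11.
Numerically: E[X] ≈ 2.57e+07.

E[X] = 2357947691 · (7/11)^{10} = 282475249/11 ≈ 2.57e+07.


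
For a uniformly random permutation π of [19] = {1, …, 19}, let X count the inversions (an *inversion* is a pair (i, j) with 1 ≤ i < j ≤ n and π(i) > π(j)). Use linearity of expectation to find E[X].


Write X = Σ X_I over the C(19, 2) = 171 pairs i < j, with X_I the indicator of one inversion.
There are 171 indicators.
For each fixed pair i < j, the values π(i) and π(j) are two distinct elements of {1, …, 19} in uniformly random order; by symmetry P[π(i) > π(j)] = 1/2.
By linearity: E[X] = 171 · (1/2) = C(19, 2) · (1/2) = 171/2 = 171/2 ≈ 85.5000.

E[X] = 171/2 = 85.5000.


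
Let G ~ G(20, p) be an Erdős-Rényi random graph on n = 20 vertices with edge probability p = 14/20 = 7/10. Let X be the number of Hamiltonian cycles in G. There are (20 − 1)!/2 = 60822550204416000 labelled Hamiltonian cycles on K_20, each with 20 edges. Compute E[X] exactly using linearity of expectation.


K_20 has (20 − 1)!/2 = 60822550204416000 labelled Hamiltonian cycles.
For each such Hamiltonian cycle H, let X_H = 1 if all 20 edges of H are present in G. Then P[X_H = 1] = p^{20} = (7/10)^{20} = 79792266297612001/100000000000000000000.
By linearity of expectation: E[X] = Σ_H E[X_H] = 60822550204416000 · p^{20} = 60822550204416000 · 79792266297612001/100000000000000000000 = 1184855742873690605203907421/24414062500000.
Numerically: E[X] ≈ 4.85e+13.

E[X] = 60822550204416000 · (7/10)^{20} = 1184855742873690605203907421/24414062500000 ≈ 4.85e+13.


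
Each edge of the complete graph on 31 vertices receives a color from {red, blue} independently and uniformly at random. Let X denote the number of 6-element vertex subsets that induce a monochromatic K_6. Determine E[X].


Let X = Σ_S X_S over the C(31, 6) = 736281 subsets S of size 6, where X_S = 1 if the K_6 on S is monochromatic.
For a fixed S, the K_6 on S has C(6, 2) = 15 edges. P[all 15 edges red] = (1/2)^15, and likewise for blue, so P[monochromatic] = 2·(1/2)^15 = 2^{1 − 15} = 1/16384.
Summing: E[X] = C(31, 6) · 2^{1 − 15} = 736281 · 1/16384 = 736281/16384.
Numerically: E[X] ≈ 44.939026.

E[X] = C(31,6)·2^(1−C(6,2)) = 736281/16384 ≈ 44.939026.


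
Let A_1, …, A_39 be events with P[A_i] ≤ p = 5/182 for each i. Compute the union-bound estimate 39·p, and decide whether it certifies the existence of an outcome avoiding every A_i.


Union bound: P[∪_{i=1}^{39} A_i] ≤ Σ_i P[A_i] ≤ 39·p = 39·(5/182) = 15/14.
Numerically: 15/14 ≈ 1.071429.
Is 15/14 < 1? NO.
Since the bound 15/14 is ≥ 1, the union bound is uninformative here; it does NOT by itself certify existence.

39·p = 15/14 ≈ 1.071429; existence NOT certified by the union bound.


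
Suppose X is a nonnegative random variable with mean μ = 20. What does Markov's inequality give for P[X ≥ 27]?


μ = E[X] = 20, a = 27.
Markov: P[X ≥ 27] ≤ μ/a = (20)/27 = 20/27.
Numerically: ≈ 0.74074.
(Since a = 27 > μ = 20.00000, the bound 20/27 is < 1 and informative.)

P[X ≥ 27] ≤ 20/27 ≈ 0.74074.


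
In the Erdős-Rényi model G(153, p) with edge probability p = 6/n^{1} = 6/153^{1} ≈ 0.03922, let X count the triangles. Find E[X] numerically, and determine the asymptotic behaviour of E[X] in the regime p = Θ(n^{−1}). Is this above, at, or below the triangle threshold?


Number of potential triangles: C(153, 3) = 585276.
Each occurs with probability p³ ≈ (0.03922)³ ≈ 6.030863e-05.
By linearity: E[X] = C(153, 3)·p³ ≈ 585276 · 6.030863e-05 ≈ 35.2972.
Here α = 1, so p = 6/n is exactly at the triangle threshold p ~ 1/n. Asymptotically E[X] → c³/6 = 6³/6 = 36 ≈ 36.0000, a bounded constant. In this regime the triangle count is asymptotically Poisson(c³/6).

E[X] ≈ 35.2972; in regime p = Θ(1/n^{1}) E[X] stays bounded (at the triangle threshold p ~ 1/n).
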